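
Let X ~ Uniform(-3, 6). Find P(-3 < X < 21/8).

P(-3 < X < 21/8) = ∫_{-3}^{21/8} f(x) dx
where f(x) = \frac{1}{9}
= \frac{5}{8}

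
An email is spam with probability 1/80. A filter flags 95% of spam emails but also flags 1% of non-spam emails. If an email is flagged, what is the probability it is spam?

Let D = the rare event, + = positive/flagged.
P(D) = 1/80
P(+|D) = 95/100 = 19/20
P(+|D') = 1/100
P(+) = P(+|D)P(D) + P(+|D')P(D')
     = \frac{19}{20} × \frac{1}{80} + \frac{1}{100} × \frac{79}{80}
     = \frac{87}{4000}
P(D|+) = P(+|D)P(D)/P(+) = \frac{95}{174}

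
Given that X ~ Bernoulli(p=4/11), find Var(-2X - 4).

For X ~ Bernoulli(p=4/11):
Var(X) = \frac{28}{121}
Var(-2X - 4) = (-2)² × Var(X) = 4 × \frac{28}{121} = \frac{112}{121}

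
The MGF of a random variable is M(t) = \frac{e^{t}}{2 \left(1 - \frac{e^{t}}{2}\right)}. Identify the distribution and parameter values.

The MGF M(t) = \frac{e^{t}}{2 \left(1 - \frac{e^{t}}{2}\right)} is the standard form for the Geometric distribution.
Comparing with the known MGF formula identifies: Geometric(p=1/2), X = trial number of first success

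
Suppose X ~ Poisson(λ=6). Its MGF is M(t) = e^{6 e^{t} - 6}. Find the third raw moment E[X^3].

To find E[X^3], compute M^(3)(0):
M^(1)(t) = 6 e^{t} e^{6 e^{t} - 6}
M^(2)(t) = 36 e^{2 t} e^{6 e^{t} - 6} + 6 e^{t} e^{6 e^{t} - 6}
M^(3)(t) = 216 e^{3 t} e^{6 e^{t} - 6} + 108 e^{2 t} e^{6 e^{t} - 6} + 6 e^{t} e^{6 e^{t} - 6}
M^(3)(0) = 330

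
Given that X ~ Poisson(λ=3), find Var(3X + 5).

For X ~ Poisson(λ=3):
Var(X) = 3
Var(3X + 5) = (3)² × Var(X) = 9 × 3 = 27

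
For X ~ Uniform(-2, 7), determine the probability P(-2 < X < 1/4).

P(-2 < X < 1/4) = ∫_{-2}^{1/4} f(x) dx
where f(x) = \frac{1}{9}
= \frac{1}{4}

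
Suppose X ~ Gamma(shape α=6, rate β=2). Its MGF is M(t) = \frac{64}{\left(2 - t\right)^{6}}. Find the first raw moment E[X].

To find E[X], compute M^(1)(0):
M^(1)(t) = \frac{384}{\left(2 - t\right)^{7}}
M^(1)(0) = 3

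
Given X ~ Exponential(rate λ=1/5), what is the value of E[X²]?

Using the identity E[X²] = Var(X) + (E[X])²:
E[X] = 5
Var(X) = 25
E[X²] = 25 + (5)²
= 50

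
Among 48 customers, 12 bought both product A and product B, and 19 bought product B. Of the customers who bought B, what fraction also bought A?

P(A ∩ B) = 12/48 = 1/4
P(B) = 19/48
P(A|B) = P(A ∩ B) / P(B) = (1/4) / (19/48) = 12/19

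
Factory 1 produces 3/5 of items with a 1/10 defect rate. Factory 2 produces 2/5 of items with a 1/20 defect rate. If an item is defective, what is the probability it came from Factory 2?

Using Bayes' theorem:
P(F1) = 3/5, P(D|F1) = 1/10
P(F2) = 2/5, P(D|F2) = 1/20
P(D) = P(D|F1)P(F1) + P(D|F2)P(F2)
     = \frac{2}{25}
P(F2|D) = P(D|F2)P(F2) / P(D)
= \frac{1}{4}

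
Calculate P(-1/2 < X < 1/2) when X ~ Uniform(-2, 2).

P(-1/2 < X < 1/2) = ∫_{-1/2}^{1/2} f(x) dx
where f(x) = \frac{1}{4}
= \frac{1}{4}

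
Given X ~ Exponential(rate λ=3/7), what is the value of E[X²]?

Using the identity E[X²] = Var(X) + (E[X])²:
E[X] = \frac{7}{3}
Var(X) = \frac{49}{9}
E[X²] = \frac{49}{9} + (\frac{7}{3})²
= \frac{98}{9}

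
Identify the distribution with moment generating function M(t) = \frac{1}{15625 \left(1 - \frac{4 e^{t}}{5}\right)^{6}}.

The MGF M(t) = \frac{1}{15625 \left(1 - \frac{4 e^{t}}{5}\right)^{6}} is the standard form for the NegativeBinomial distribution.
Comparing with the known MGF formula identifies: NegBin(r=6, p=1/5), X = failures before r-th success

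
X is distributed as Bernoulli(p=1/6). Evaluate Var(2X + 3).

For X ~ Bernoulli(p=1/6):
Var(X) = \frac{5}{36}
Var(2X + 3) = (2)² × Var(X) = 4 × \frac{5}{36} = \frac{5}{9}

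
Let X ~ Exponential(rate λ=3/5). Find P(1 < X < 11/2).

P(1 < X < 11/2) = ∫_{1}^{11/2} f(x) dx
where f(x) = \frac{3 e^{- \frac{3 x}{5}}}{5}
= - \frac{1}{e^{\frac{33}{10}}} + e^{- \frac{3}{5}}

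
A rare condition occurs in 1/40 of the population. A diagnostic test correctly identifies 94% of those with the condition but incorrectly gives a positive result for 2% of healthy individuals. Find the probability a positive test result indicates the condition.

Let D = the rare event, + = positive/flagged.
P(D) = 1/40
P(+|D) = 94/100 = 47/50
P(+|D') = 2/100 = 1/50
P(+) = P(+|D)P(D) + P(+|D')P(D')
     = \frac{47}{50} × \frac{1}{40} + \frac{1}{50} × \frac{39}{40}
     = \frac{43}{1000}
P(D|+) = P(+|D)P(D)/P(+) = \frac{47}{86}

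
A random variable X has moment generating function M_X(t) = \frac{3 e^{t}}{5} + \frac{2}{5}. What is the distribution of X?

The MGF M(t) = \frac{3 e^{t}}{5} + \frac{2}{5} is the standard form for the Bernoulli distribution.
Comparing with the known MGF formula identifies: Bernoulli(p=3/5)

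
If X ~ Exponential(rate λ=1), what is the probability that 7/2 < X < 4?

P(7/2 < X < 4) = ∫_{7/2}^{4} f(x) dx
where f(x) = e^{- x}
= - \frac{1}{e^{4}} + e^{- \frac{7}{2}}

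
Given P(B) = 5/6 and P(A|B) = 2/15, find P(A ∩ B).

By definition, P(A|B) = P(A ∩ B) / P(B)
So P(A ∩ B) = P(A|B) × P(B)
= 2/15 × 5/6
= 1/9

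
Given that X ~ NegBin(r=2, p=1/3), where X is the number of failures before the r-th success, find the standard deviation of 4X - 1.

For X ~ NegBin(r=2, p=1/3), where X is the number of failures before the r-th success:
Var(X) = 12
SD(X) = √(Var(X)) = √(12) = 2 \sqrt{3}
SD(4X - 1) = |4| × SD(X) = 4 × 2 \sqrt{3} = 8 \sqrt{3}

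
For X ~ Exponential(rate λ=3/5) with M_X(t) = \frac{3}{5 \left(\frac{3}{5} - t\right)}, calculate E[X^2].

To find E[X^2], compute M^(2)(0):
M^(1)(t) = \frac{3}{5 \left(\frac{3}{5} - t\right)^{2}}
M^(2)(t) = \frac{6}{5 \left(\frac{3}{5} - t\right)^{3}}
M^(2)(0) = \frac{50}{9}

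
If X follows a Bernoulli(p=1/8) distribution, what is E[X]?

For X ~ Bernoulli(p=1/8), the expected value is:
E[X] = \frac{1}{8}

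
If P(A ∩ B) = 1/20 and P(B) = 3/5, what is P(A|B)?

P(A|B) = P(A ∩ B) / P(B)
= (1/20) / (3/5)
= 1/12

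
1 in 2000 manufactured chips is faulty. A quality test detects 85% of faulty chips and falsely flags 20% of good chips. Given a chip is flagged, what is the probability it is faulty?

Let D = the rare event, + = positive/flagged.
P(D) = 1/2000
P(+|D) = 85/100 = 17/20
P(+|D') = 20/100 = 1/5
P(+) = P(+|D)P(D) + P(+|D')P(D')
     = \frac{17}{20} × \frac{1}{2000} + \frac{1}{5} × \frac{1999}{2000}
     = \frac{8013}{40000}
P(D|+) = P(+|D)P(D)/P(+) = \frac{17}{8013}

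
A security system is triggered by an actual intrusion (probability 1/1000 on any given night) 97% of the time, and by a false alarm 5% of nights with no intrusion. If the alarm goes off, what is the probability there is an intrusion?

Let D = the rare event, + = positive/flagged.
P(D) = 1/1000
P(+|D) = 97/100
P(+|D') = 5/100 = 1/20
P(+) = P(+|D)P(D) + P(+|D')P(D')
     = \frac{97}{100} × \frac{1}{1000} + \frac{1}{20} × \frac{999}{1000}
     = \frac{1273}{25000}
P(D|+) = P(+|D)P(D)/P(+) = \frac{97}{5092}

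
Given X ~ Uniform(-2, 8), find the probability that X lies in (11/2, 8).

P(11/2 < X < 8) = ∫_{11/2}^{8} f(x) dx
where f(x) = \frac{1}{10}
= \frac{1}{4}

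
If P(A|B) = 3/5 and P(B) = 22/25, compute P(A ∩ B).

By definition, P(A|B) = P(A ∩ B) / P(B)
So P(A ∩ B) = P(A|B) × P(B)
= 3/5 × 22/25
= 66/125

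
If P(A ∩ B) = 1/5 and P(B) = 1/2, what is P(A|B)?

P(A|B) = P(A ∩ B) / P(B)
= (1/5) / (1/2)
= 2/5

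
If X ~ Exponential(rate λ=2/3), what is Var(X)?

For X ~ Exponential(rate λ=2/3):
Var(X) = \frac{9}{4}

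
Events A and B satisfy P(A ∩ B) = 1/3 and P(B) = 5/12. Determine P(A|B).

P(A|B) = P(A ∩ B) / P(B)
= (1/3) / (5/12)
= 4/5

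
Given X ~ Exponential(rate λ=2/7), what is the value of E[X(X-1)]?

E[X(X-1)] = E[X² - X] = E[X²] - E[X]
E[X] = \frac{7}{2}
E[X²] = Var(X) + (E[X])² = \frac{49}{4} + (\frac{7}{2})² = \frac{49}{2}
E[X(X-1)] = \frac{49}{2} - \frac{7}{2} = 21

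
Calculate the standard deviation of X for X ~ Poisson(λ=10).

For X ~ Poisson(λ=10):
Var(X) = 10
SD(X) = √(Var(X)) = √(10) = \sqrt{10}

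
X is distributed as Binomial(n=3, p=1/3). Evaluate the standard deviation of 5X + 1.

For X ~ Binomial(n=3, p=1/3):
Var(X) = \frac{2}{3}
SD(X) = √(Var(X)) = √(\frac{2}{3}) = \frac{\sqrt{6}}{3}
SD(5X + 1) = |5| × SD(X) = 5 × \frac{\sqrt{6}}{3} = \frac{5 \sqrt{6}}{3}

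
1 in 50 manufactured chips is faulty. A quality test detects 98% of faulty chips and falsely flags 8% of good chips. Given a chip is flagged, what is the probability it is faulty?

Let D = the rare event, + = positive/flagged.
P(D) = 1/50
P(+|D) = 98/100 = 49/50
P(+|D') = 8/100 = 2/25
P(+) = P(+|D)P(D) + P(+|D')P(D')
     = \frac{49}{50} × \frac{1}{50} + \frac{2}{25} × \frac{49}{50}
     = \frac{49}{500}
P(D|+) = P(+|D)P(D)/P(+) = \frac{1}{5}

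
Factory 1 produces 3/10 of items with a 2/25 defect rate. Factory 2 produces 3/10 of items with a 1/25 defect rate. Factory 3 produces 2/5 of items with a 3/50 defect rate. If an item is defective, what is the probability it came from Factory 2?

Using Bayes' theorem:
P(F1) = 3/10, P(D|F1) = 2/25
P(F2) = 3/10, P(D|F2) = 1/25
P(F3) = 2/5, P(D|F3) = 3/50
P(D) = P(D|F1)P(F1) + P(D|F2)P(F2) + P(D|F3)P(F3)
     = \frac{3}{50}
P(F2|D) = P(D|F2)P(F2) / P(D)
= \frac{1}{5}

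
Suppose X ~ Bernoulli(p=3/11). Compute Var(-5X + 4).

For X ~ Bernoulli(p=3/11):
Var(X) = \frac{24}{121}
Var(-5X + 4) = (-5)² × Var(X) = 25 × \frac{24}{121} = \frac{600}{121}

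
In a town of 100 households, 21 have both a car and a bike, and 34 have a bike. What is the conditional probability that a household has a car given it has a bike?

P(A ∩ B) = 21/100
P(B) = 34/100 = 17/50
P(A|B) = P(A ∩ B) / P(B) = (21/100) / (17/50) = 21/34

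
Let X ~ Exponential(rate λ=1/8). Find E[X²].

Using the identity E[X²] = Var(X) + (E[X])²:
E[X] = 8
Var(X) = 64
E[X²] = 64 + (8)²
= 128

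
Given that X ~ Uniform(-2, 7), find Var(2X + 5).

For X ~ Uniform(-2, 7):
Var(X) = \frac{27}{4}
Var(2X + 5) = (2)² × Var(X) = 4 × \frac{27}{4} = 27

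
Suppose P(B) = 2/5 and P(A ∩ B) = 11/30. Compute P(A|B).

P(A|B) = P(A ∩ B) / P(B)
= (11/30) / (2/5)
= 11/12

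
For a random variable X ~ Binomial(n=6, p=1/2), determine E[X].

For X ~ Binomial(n=6, p=1/2), the expected value is:
E[X] = 3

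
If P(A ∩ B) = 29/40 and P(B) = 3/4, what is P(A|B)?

P(A|B) = P(A ∩ B) / P(B)
= (29/40) / (3/4)
= 29/30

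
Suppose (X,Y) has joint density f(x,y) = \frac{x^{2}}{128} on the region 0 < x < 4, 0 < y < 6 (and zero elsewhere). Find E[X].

f_X(x) = ∫_0^6 \frac{x^{2}}{128} dy = \frac{3 x^{2}}{64}
E[X] = ∫_0^4 x × (\frac{3 x^{2}}{64}) dx = 3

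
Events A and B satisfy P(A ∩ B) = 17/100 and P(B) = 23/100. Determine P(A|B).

P(A|B) = P(A ∩ B) / P(B)
= (17/100) / (23/100)
= 17/23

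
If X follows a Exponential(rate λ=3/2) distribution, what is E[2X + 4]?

For X ~ Exponential(rate λ=3/2):
E[X] = \frac{2}{3}
E[2X + 4] = 2 × E[X] + 4 = \frac{16}{3}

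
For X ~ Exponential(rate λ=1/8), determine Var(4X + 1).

For X ~ Exponential(rate λ=1/8):
Var(X) = 64
Var(4X + 1) = (4)² × Var(X) = 16 × 64 = 1024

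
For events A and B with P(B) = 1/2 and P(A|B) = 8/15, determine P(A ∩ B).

By definition, P(A|B) = P(A ∩ B) / P(B)
So P(A ∩ B) = P(A|B) × P(B)
= 8/15 × 1/2
= 4/15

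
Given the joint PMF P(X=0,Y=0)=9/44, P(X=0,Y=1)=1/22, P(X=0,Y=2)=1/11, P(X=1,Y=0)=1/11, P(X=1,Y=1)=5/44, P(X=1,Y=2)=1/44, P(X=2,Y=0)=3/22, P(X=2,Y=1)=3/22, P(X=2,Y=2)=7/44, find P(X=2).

P(X=2) = P(X=2,Y=0) + P(X=2,Y=1) + P(X=2,Y=2)
= 3/22 + 3/22 + 7/44
= 19/44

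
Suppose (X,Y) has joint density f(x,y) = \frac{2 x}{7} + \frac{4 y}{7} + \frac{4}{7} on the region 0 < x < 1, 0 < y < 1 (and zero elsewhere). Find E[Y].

E[Y] = ∫_0^1 ∫_0^1 y × f(x,y) dx dy
= \frac{23}{42}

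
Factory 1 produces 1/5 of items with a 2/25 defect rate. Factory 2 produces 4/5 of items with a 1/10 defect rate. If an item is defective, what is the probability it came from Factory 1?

Using Bayes' theorem:
P(F1) = 1/5, P(D|F1) = 2/25
P(F2) = 4/5, P(D|F2) = 1/10
P(D) = P(D|F1)P(F1) + P(D|F2)P(F2)
     = \frac{12}{125}
P(F1|D) = P(D|F1)P(F1) / P(D)
= \frac{1}{6}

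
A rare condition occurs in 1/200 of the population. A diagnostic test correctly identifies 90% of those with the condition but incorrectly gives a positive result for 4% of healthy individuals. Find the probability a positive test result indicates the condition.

Let D = the rare event, + = positive/flagged.
P(D) = 1/200
P(+|D) = 90/100 = 9/10
P(+|D') = 4/100 = 1/25
P(+) = P(+|D)P(D) + P(+|D')P(D')
     = \frac{9}{10} × \frac{1}{200} + \frac{1}{25} × \frac{199}{200}
     = \frac{443}{10000}
P(D|+) = P(+|D)P(D)/P(+) = \frac{45}{443}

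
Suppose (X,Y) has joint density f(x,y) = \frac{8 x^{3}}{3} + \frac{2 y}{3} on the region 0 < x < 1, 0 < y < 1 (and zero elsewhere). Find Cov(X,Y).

E[XY] = ∫∫ xy × f(x,y) dx dy = \frac{17}{45}
E[X] = \frac{7}{10}
E[Y] = \frac{5}{9}
Cov(X,Y) = E[XY] - E[X]E[Y] = - \frac{1}{90}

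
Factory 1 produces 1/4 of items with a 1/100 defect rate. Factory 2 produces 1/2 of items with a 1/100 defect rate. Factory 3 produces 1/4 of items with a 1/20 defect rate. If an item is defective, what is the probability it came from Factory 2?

Using Bayes' theorem:
P(F1) = 1/4, P(D|F1) = 1/100
P(F2) = 1/2, P(D|F2) = 1/100
P(F3) = 1/4, P(D|F3) = 1/20
P(D) = P(D|F1)P(F1) + P(D|F2)P(F2) + P(D|F3)P(F3)
     = \frac{1}{50}
P(F2|D) = P(D|F2)P(F2) / P(D)
= \frac{1}{4}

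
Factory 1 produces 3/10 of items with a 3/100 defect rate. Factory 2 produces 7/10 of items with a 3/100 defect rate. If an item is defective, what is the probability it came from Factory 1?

Using Bayes' theorem:
P(F1) = 3/10, P(D|F1) = 3/100
P(F2) = 7/10, P(D|F2) = 3/100
P(D) = P(D|F1)P(F1) + P(D|F2)P(F2)
     = \frac{3}{100}
P(F1|D) = P(D|F1)P(F1) / P(D)
= \frac{3}{10}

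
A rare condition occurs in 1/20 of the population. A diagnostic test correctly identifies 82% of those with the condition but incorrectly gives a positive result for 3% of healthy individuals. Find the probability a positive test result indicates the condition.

Let D = the rare event, + = positive/flagged.
P(D) = 1/20
P(+|D) = 82/100 = 41/50
P(+|D') = 3/100
P(+) = P(+|D)P(D) + P(+|D')P(D')
     = \frac{41}{50} × \frac{1}{20} + \frac{3}{100} × \frac{19}{20}
     = \frac{139}{2000}
P(D|+) = P(+|D)P(D)/P(+) = \frac{82}{139}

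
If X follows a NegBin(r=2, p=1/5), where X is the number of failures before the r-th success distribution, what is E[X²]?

Using the identity E[X²] = Var(X) + (E[X])²:
E[X] = 8
Var(X) = 40
E[X²] = 40 + (8)²
= 104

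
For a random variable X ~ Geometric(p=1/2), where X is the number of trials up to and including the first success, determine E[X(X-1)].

E[X(X-1)] = E[X² - X] = E[X²] - E[X]
E[X] = 2
E[X²] = Var(X) + (E[X])² = 2 + (2)² = 6
E[X(X-1)] = 6 - 2 = 4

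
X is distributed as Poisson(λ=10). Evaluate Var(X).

For X ~ Poisson(λ=10):
Var(X) = 10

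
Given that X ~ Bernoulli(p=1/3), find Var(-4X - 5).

For X ~ Bernoulli(p=1/3):
Var(X) = \frac{2}{9}
Var(-4X - 5) = (-4)² × Var(X) = 16 × \frac{2}{9} = \frac{32}{9}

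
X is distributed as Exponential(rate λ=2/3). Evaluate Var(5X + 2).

For X ~ Exponential(rate λ=2/3):
Var(X) = \frac{9}{4}
Var(5X + 2) = (5)² × Var(X) = 25 × \frac{9}{4} = \frac{225}{4}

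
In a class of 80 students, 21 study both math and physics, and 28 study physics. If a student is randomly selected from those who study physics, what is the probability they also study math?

P(A ∩ B) = 21/80
P(B) = 28/80 = 7/20
P(A|B) = P(A ∩ B) / P(B) = (21/80) / (7/20) = 3/4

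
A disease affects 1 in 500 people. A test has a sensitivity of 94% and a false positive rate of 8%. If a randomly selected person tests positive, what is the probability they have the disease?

Let D = the rare event, + = positive/flagged.
P(D) = 1/500
P(+|D) = 94/100 = 47/50
P(+|D') = 8/100 = 2/25
P(+) = P(+|D)P(D) + P(+|D')P(D')
     = \frac{47}{50} × \frac{1}{500} + \frac{2}{25} × \frac{499}{500}
     = \frac{2043}{25000}
P(D|+) = P(+|D)P(D)/P(+) = \frac{47}{2043}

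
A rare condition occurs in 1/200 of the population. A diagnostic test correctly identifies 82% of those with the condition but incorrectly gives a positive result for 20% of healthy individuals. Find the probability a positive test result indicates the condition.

Let D = the rare event, + = positive/flagged.
P(D) = 1/200
P(+|D) = 82/100 = 41/50
P(+|D') = 20/100 = 1/5
P(+) = P(+|D)P(D) + P(+|D')P(D')
     = \frac{41}{50} × \frac{1}{200} + \frac{1}{5} × \frac{199}{200}
     = \frac{2031}{10000}
P(D|+) = P(+|D)P(D)/P(+) = \frac{41}{2031}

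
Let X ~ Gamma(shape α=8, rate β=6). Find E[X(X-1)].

E[X(X-1)] = E[X² - X] = E[X²] - E[X]
E[X] = \frac{4}{3}
E[X²] = Var(X) + (E[X])² = \frac{2}{9} + (\frac{4}{3})² = 2
E[X(X-1)] = 2 - \frac{4}{3} = \frac{2}{3}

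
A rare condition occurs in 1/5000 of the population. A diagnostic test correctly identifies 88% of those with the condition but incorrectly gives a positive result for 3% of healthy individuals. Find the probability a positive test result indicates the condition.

Let D = the rare event, + = positive/flagged.
P(D) = 1/5000
P(+|D) = 88/100 = 22/25
P(+|D') = 3/100
P(+) = P(+|D)P(D) + P(+|D')P(D')
     = \frac{22}{25} × \frac{1}{5000} + \frac{3}{100} × \frac{4999}{5000}
     = \frac{3017}{100000}
P(D|+) = P(+|D)P(D)/P(+) = \frac{88}{15085}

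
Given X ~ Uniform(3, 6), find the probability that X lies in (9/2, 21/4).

P(9/2 < X < 21/4) = ∫_{9/2}^{21/4} f(x) dx
where f(x) = \frac{1}{3}
= \frac{1}{4}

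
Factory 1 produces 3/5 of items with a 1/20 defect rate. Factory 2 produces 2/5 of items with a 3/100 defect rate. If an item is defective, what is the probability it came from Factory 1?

Using Bayes' theorem:
P(F1) = 3/5, P(D|F1) = 1/20
P(F2) = 2/5, P(D|F2) = 3/100
P(D) = P(D|F1)P(F1) + P(D|F2)P(F2)
     = \frac{21}{500}
P(F1|D) = P(D|F1)P(F1) / P(D)
= \frac{5}{7}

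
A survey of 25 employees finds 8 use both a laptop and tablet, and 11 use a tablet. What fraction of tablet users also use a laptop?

P(A ∩ B) = 8/25
P(B) = 11/25
P(A|B) = P(A ∩ B) / P(B) = (8/25) / (11/25) = 8/11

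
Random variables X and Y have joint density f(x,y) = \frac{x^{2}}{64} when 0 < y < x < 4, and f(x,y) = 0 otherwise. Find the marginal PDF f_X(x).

f_X(x) = ∫_0^x \frac{x^{2}}{64} dy = \frac{x^{3}}{64}
for 0 < x < 4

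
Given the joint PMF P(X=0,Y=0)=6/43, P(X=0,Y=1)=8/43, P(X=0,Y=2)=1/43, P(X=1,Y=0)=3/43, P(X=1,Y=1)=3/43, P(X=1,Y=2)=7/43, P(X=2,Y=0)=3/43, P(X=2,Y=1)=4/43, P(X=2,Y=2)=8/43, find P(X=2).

P(X=2) = P(X=2,Y=0) + P(X=2,Y=1) + P(X=2,Y=2)
= 3/43 + 4/43 + 8/43
= 15/43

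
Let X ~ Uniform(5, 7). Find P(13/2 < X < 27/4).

P(13/2 < X < 27/4) = ∫_{13/2}^{27/4} f(x) dx
where f(x) = \frac{1}{2}
= \frac{1}{8}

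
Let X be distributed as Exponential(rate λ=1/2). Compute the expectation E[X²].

Using the identity E[X²] = Var(X) + (E[X])²:
E[X] = 2
Var(X) = 4
E[X²] = 4 + (2)²
= 8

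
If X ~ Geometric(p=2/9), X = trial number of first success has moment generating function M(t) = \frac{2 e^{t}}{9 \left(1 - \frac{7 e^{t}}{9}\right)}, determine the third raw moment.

To find E[X^3], compute M^(3)(0):
M^(1)(t) = \frac{2 e^{t}}{9 \left(1 - \frac{7 e^{t}}{9}\right)} + \frac{14 e^{2 t}}{81 \left(1 - \frac{7 e^{t}}{9}\right)^{2}}
M^(2)(t) = \frac{2 e^{t}}{9 \left(1 - \frac{7 e^{t}}{9}\right)} + \frac{14 e^{2 t}}{27 \left(1 - \frac{7 e^{t}}{9}\right)^{2}} + \frac{196 e^{3 t}}{729 \left(1 - \frac{7 e^{t}}{9}\right)^{3}}
M^(3)(t) = \frac{2 e^{t}}{9 \left(1 - \frac{7 e^{t}}{9}\right)} + \frac{98 e^{2 t}}{81 \left(1 - \frac{7 e^{t}}{9}\right)^{2}} + \frac{392 e^{3 t}}{243 \left(1 - \frac{7 e^{t}}{9}\right)^{3}} + \frac{1372 e^{4 t}}{2187 \left(1 - \frac{7 e^{t}}{9}\right)^{4}}
M^(3)(0) = \frac{1719}{4}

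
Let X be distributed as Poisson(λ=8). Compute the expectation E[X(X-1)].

E[X(X-1)] = E[X² - X] = E[X²] - E[X]
E[X] = 8
E[X²] = Var(X) + (E[X])² = 8 + (8)² = 72
E[X(X-1)] = 72 - 8 = 64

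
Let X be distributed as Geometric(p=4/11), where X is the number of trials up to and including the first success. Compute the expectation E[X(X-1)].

E[X(X-1)] = E[X² - X] = E[X²] - E[X]
E[X] = \frac{11}{4}
E[X²] = Var(X) + (E[X])² = \frac{77}{16} + (\frac{11}{4})² = \frac{99}{8}
E[X(X-1)] = \frac{99}{8} - \frac{11}{4} = \frac{77}{8}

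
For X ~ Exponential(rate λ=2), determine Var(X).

For X ~ Exponential(rate λ=2):
Var(X) = \frac{1}{4}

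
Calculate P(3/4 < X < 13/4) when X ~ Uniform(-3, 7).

P(3/4 < X < 13/4) = ∫_{3/4}^{13/4} f(x) dx
where f(x) = \frac{1}{10}
= \frac{1}{4}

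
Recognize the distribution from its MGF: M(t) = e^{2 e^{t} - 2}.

The MGF M(t) = e^{2 e^{t} - 2} is the standard form for the Poisson distribution.
Comparing with the known MGF formula identifies: Poisson(λ=2)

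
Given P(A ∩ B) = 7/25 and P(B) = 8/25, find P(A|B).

P(A|B) = P(A ∩ B) / P(B)
= (7/25) / (8/25)
= 7/8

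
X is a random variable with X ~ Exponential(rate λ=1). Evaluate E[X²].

Using the identity E[X²] = Var(X) + (E[X])²:
E[X] = 1
Var(X) = 1
E[X²] = 1 + (1)²
= 2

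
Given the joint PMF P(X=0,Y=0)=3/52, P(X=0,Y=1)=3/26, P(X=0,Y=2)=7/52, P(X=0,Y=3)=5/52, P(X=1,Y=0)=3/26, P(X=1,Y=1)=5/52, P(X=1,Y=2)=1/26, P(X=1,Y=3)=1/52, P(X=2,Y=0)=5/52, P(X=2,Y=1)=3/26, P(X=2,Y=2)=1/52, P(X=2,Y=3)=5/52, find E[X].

First find marginal of X:
P(X=0) = 21/52
P(X=1) = 7/26
P(X=2) = 17/52
E[X] = 0 × 21/52 + 1 × 7/26 + 2 × 17/52 = 12/13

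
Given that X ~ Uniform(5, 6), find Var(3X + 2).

For X ~ Uniform(5, 6):
Var(X) = \frac{1}{12}
Var(3X + 2) = (3)² × Var(X) = 9 × \frac{1}{12} = \frac{3}{4}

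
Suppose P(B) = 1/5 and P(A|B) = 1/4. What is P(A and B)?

By definition, P(A|B) = P(A ∩ B) / P(B)
So P(A ∩ B) = P(A|B) × P(B)
= 1/4 × 1/5
= 1/20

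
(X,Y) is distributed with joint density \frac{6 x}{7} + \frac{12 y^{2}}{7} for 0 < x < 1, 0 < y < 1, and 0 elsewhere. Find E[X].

E[X] = ∫_0^1 ∫_0^1 x × f(x,y) dy dx
= ∫_0^1 ∫_0^1 x × (\frac{6 x}{7} + \frac{12 y^{2}}{7}) dy dx
= \frac{4}{7}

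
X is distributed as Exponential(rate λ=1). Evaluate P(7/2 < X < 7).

P(7/2 < X < 7) = ∫_{7/2}^{7} f(x) dx
where f(x) = e^{- x}
= - \frac{1}{e^{7}} + e^{- \frac{7}{2}}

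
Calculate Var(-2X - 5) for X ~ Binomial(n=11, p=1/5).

For X ~ Binomial(n=11, p=1/5):
Var(X) = \frac{44}{25}
Var(-2X - 5) = (-2)² × Var(X) = 4 × \frac{44}{25} = \frac{176}{25}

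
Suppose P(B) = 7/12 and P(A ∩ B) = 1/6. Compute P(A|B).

P(A|B) = P(A ∩ B) / P(B)
= (1/6) / (7/12)
= 2/7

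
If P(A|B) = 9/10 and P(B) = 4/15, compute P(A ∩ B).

By definition, P(A|B) = P(A ∩ B) / P(B)
So P(A ∩ B) = P(A|B) × P(B)
= 9/10 × 4/15
= 6/25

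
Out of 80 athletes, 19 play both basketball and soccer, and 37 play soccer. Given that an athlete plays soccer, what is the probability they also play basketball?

P(A ∩ B) = 19/80
P(B) = 37/80
P(A|B) = P(A ∩ B) / P(B) = (19/80) / (37/80) = 19/37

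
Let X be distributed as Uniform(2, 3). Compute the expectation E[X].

For X ~ Uniform(2, 3), the expected value is:
E[X] = \frac{5}{2}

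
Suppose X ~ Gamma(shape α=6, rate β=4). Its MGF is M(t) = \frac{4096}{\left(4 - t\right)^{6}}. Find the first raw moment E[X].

To find E[X], compute M^(1)(0):
M^(1)(t) = \frac{24576}{\left(4 - t\right)^{7}}
M^(1)(0) = \frac{3}{2}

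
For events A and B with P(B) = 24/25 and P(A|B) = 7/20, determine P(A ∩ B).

By definition, P(A|B) = P(A ∩ B) / P(B)
So P(A ∩ B) = P(A|B) × P(B)
= 7/20 × 24/25
= 42/125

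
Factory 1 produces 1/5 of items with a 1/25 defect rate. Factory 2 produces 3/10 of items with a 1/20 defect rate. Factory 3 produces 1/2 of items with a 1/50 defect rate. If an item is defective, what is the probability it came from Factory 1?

Using Bayes' theorem:
P(F1) = 1/5, P(D|F1) = 1/25
P(F2) = 3/10, P(D|F2) = 1/20
P(F3) = 1/2, P(D|F3) = 1/50
P(D) = P(D|F1)P(F1) + P(D|F2)P(F2) + P(D|F3)P(F3)
     = \frac{33}{1000}
P(F1|D) = P(D|F1)P(F1) / P(D)
= \frac{8}{33}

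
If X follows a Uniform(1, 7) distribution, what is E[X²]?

Using the identity E[X²] = Var(X) + (E[X])²:
E[X] = 4
Var(X) = 3
E[X²] = 3 + (4)²
= 19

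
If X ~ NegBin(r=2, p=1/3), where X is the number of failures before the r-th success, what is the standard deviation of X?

For X ~ NegBin(r=2, p=1/3), where X is the number of failures before the r-th success:
Var(X) = 12
SD(X) = √(Var(X)) = √(12) = 2 \sqrt{3}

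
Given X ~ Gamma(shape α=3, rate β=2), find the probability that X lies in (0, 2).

P(0 < X < 2) = ∫_{0}^{2} f(x) dx
where f(x) = 4 x^{2} e^{- 2 x}
= 1 - \frac{13}{e^{4}}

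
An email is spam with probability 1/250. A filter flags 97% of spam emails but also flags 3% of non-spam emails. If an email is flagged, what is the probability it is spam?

Let D = the rare event, + = positive/flagged.
P(D) = 1/250
P(+|D) = 97/100
P(+|D') = 3/100
P(+) = P(+|D)P(D) + P(+|D')P(D')
     = \frac{97}{100} × \frac{1}{250} + \frac{3}{100} × \frac{249}{250}
     = \frac{211}{6250}
P(D|+) = P(+|D)P(D)/P(+) = \frac{97}{844}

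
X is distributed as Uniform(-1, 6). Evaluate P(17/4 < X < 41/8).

P(17/4 < X < 41/8) = ∫_{17/4}^{41/8} f(x) dx
where f(x) = \frac{1}{7}
= \frac{1}{8}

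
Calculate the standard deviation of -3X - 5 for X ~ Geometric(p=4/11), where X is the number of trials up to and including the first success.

For X ~ Geometric(p=4/11), where X is the number of trials up to and including the first success:
Var(X) = \frac{77}{16}
SD(X) = √(Var(X)) = √(\frac{77}{16}) = \frac{\sqrt{77}}{4}
SD(-3X - 5) = |-3| × SD(X) = 3 × \frac{\sqrt{77}}{4} = \frac{3 \sqrt{77}}{4}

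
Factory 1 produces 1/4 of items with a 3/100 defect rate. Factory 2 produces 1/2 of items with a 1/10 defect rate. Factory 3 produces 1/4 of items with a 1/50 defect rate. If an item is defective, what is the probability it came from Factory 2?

Using Bayes' theorem:
P(F1) = 1/4, P(D|F1) = 3/100
P(F2) = 1/2, P(D|F2) = 1/10
P(F3) = 1/4, P(D|F3) = 1/50
P(D) = P(D|F1)P(F1) + P(D|F2)P(F2) + P(D|F3)P(F3)
     = \frac{1}{16}
P(F2|D) = P(D|F2)P(F2) / P(D)
= \frac{4}{5}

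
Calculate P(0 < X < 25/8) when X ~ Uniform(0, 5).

P(0 < X < 25/8) = ∫_{0}^{25/8} f(x) dx
where f(x) = \frac{1}{5}
= \frac{5}{8}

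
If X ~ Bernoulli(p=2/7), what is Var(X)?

For X ~ Bernoulli(p=2/7):
Var(X) = \frac{10}{49}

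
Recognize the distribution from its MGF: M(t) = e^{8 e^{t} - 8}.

The MGF M(t) = e^{8 e^{t} - 8} is the standard form for the Poisson distribution.
Comparing with the known MGF formula identifies: Poisson(λ=8)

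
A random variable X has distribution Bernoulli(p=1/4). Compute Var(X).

For X ~ Bernoulli(p=1/4):
Var(X) = \frac{3}{16}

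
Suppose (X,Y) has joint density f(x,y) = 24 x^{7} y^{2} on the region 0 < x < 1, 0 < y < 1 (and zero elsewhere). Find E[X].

E[X] = ∫_0^1 ∫_0^1 x × f(x,y) dy dx
= ∫_0^1 ∫_0^1 x × (24 x^{7} y^{2}) dy dx
= \frac{8}{9}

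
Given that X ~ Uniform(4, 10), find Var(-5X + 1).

For X ~ Uniform(4, 10):
Var(X) = 3
Var(-5X + 1) = (-5)² × Var(X) = 25 × 3 = 75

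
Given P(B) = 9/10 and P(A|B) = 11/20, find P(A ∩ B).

By definition, P(A|B) = P(A ∩ B) / P(B)
So P(A ∩ B) = P(A|B) × P(B)
= 11/20 × 9/10
= 99/200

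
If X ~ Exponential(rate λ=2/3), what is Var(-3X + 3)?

For X ~ Exponential(rate λ=2/3):
Var(X) = \frac{9}{4}
Var(-3X + 3) = (-3)² × Var(X) = 9 × \frac{9}{4} = \frac{81}{4}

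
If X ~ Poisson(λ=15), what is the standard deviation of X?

For X ~ Poisson(λ=15):
Var(X) = 15
SD(X) = √(Var(X)) = √(15) = \sqrt{15}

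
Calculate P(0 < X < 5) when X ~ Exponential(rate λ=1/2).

P(0 < X < 5) = ∫_{0}^{5} f(x) dx
where f(x) = \frac{e^{- \frac{x}{2}}}{2}
= 1 - e^{- \frac{5}{2}}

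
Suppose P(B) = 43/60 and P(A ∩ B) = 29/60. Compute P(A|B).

P(A|B) = P(A ∩ B) / P(B)
= (29/60) / (43/60)
= 29/43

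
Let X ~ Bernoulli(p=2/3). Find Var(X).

For X ~ Bernoulli(p=2/3):
Var(X) = \frac{2}{9}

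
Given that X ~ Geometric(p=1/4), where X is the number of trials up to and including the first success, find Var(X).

For X ~ Geometric(p=1/4), where X is the number of trials up to and including the first success:
Var(X) = 12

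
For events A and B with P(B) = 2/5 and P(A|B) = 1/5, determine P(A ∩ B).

By definition, P(A|B) = P(A ∩ B) / P(B)
So P(A ∩ B) = P(A|B) × P(B)
= 1/5 × 2/5
= 2/25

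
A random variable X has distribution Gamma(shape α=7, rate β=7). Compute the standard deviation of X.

For X ~ Gamma(shape α=7, rate β=7):
Var(X) = \frac{1}{7}
SD(X) = √(Var(X)) = √(\frac{1}{7}) = \frac{\sqrt{7}}{7}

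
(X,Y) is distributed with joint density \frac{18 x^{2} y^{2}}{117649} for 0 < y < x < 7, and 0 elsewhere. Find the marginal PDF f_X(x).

f_X(x) = ∫_0^x \frac{18 x^{2} y^{2}}{117649} dy = \frac{6 x^{5}}{117649}
for 0 < x < 7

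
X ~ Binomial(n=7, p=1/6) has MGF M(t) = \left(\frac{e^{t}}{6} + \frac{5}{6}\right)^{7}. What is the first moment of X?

To find E[X], compute M^(1)(0):
M^(1)(t) = \frac{7 \left(\frac{e^{t}}{6} + \frac{5}{6}\right)^{6} e^{t}}{6}
M^(1)(0) = \frac{7}{6}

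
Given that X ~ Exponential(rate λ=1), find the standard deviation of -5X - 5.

For X ~ Exponential(rate λ=1):
Var(X) = 1
SD(X) = √(Var(X)) = √(1) = 1
SD(-5X - 5) = |-5| × SD(X) = 5 × 1 = 5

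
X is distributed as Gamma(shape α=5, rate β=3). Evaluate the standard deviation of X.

For X ~ Gamma(shape α=5, rate β=3):
Var(X) = \frac{5}{9}
SD(X) = √(Var(X)) = √(\frac{5}{9}) = \frac{\sqrt{5}}{3}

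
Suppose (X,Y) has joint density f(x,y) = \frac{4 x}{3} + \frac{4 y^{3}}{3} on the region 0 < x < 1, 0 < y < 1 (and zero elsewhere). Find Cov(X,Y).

E[XY] = ∫∫ xy × f(x,y) dx dy = \frac{16}{45}
E[X] = \frac{11}{18}
E[Y] = \frac{3}{5}
Cov(X,Y) = E[XY] - E[X]E[Y] = - \frac{1}{90}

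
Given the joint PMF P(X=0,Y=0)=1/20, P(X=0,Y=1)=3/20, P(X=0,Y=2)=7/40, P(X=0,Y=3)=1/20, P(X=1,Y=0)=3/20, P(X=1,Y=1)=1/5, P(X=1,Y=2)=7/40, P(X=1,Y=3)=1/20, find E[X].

First find marginal of X:
P(X=0) = 17/40
P(X=1) = 23/40
E[X] = 0 × 17/40 + 1 × 23/40 = 23/40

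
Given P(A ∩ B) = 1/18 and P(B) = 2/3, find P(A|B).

P(A|B) = P(A ∩ B) / P(B)
= (1/18) / (2/3)
= 1/12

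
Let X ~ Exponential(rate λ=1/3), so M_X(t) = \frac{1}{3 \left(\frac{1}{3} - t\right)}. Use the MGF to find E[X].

To find E[X], compute M^(1)(0):
M^(1)(t) = \frac{1}{3 \left(\frac{1}{3} - t\right)^{2}}
M^(1)(0) = 3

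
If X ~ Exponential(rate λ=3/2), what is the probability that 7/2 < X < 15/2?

P(7/2 < X < 15/2) = ∫_{7/2}^{15/2} f(x) dx
where f(x) = \frac{3 e^{- \frac{3 x}{2}}}{2}
= - \frac{1 - e^{6}}{e^{\frac{45}{4}}}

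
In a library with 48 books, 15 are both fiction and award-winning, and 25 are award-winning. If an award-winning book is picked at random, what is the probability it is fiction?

P(A ∩ B) = 15/48 = 5/16
P(B) = 25/48
P(A|B) = P(A ∩ B) / P(B) = (5/16) / (25/48) = 3/5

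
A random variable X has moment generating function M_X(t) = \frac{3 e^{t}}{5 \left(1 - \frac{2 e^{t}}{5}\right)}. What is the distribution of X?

The MGF M(t) = \frac{3 e^{t}}{5 \left(1 - \frac{2 e^{t}}{5}\right)} is the standard form for the Geometric distribution.
Comparing with the known MGF formula identifies: Geometric(p=3/5), X = trial number of first success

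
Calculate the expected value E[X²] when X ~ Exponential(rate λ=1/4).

Using the identity E[X²] = Var(X) + (E[X])²:
E[X] = 4
Var(X) = 16
E[X²] = 16 + (4)²
= 32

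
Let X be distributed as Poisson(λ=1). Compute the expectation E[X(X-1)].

E[X(X-1)] = E[X² - X] = E[X²] - E[X]
E[X] = 1
E[X²] = Var(X) + (E[X])² = 1 + (1)² = 2
E[X(X-1)] = 2 - 1 = 1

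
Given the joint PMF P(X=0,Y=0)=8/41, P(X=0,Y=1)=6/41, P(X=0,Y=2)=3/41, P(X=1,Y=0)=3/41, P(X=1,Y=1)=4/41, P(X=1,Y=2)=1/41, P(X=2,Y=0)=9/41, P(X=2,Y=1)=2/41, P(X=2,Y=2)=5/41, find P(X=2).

P(X=2) = P(X=2,Y=0) + P(X=2,Y=1) + P(X=2,Y=2)
= 9/41 + 2/41 + 5/41
= 16/41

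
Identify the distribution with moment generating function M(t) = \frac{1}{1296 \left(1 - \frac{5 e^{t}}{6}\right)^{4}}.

The MGF M(t) = \frac{1}{1296 \left(1 - \frac{5 e^{t}}{6}\right)^{4}} is the standard form for the NegativeBinomial distribution.
Comparing with the known MGF formula identifies: NegBin(r=4, p=1/6), X = failures before r-th success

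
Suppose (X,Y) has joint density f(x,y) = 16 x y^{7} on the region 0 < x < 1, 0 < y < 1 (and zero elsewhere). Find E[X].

E[X] = ∫_0^1 ∫_0^1 x × f(x,y) dy dx
= ∫_0^1 ∫_0^1 x × (16 x y^{7}) dy dx
= \frac{2}{3}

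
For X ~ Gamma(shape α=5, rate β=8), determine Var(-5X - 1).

For X ~ Gamma(shape α=5, rate β=8):
Var(X) = \frac{5}{64}
Var(-5X - 1) = (-5)² × Var(X) = 25 × \frac{5}{64} = \frac{125}{64}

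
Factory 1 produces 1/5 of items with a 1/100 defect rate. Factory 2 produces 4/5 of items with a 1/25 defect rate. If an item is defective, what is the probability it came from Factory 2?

Using Bayes' theorem:
P(F1) = 1/5, P(D|F1) = 1/100
P(F2) = 4/5, P(D|F2) = 1/25
P(D) = P(D|F1)P(F1) + P(D|F2)P(F2)
     = \frac{17}{500}
P(F2|D) = P(D|F2)P(F2) / P(D)
= \frac{16}{17}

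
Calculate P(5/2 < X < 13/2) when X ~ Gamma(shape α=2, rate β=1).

P(5/2 < X < 13/2) = ∫_{5/2}^{13/2} f(x) dx
where f(x) = x e^{- x}
= \frac{-15 + 7 e^{4}}{2 e^{\frac{13}{2}}}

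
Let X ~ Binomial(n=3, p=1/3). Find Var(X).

For X ~ Binomial(n=3, p=1/3):
Var(X) = \frac{2}{3}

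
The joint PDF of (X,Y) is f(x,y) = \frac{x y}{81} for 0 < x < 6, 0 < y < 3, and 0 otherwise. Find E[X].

f_X(x) = ∫_0^3 \frac{x y}{81} dy = \frac{x}{18}
E[X] = ∫_0^6 x × (\frac{x}{18}) dx = 4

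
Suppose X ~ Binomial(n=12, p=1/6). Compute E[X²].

Using the identity E[X²] = Var(X) + (E[X])²:
E[X] = 2
Var(X) = \frac{5}{3}
E[X²] = \frac{5}{3} + (2)²
= \frac{17}{3}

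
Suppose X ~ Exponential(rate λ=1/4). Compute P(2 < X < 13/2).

P(2 < X < 13/2) = ∫_{2}^{13/2} f(x) dx
where f(x) = \frac{e^{- \frac{x}{4}}}{4}
= - \frac{1}{e^{\frac{13}{8}}} + e^{- \frac{1}{2}}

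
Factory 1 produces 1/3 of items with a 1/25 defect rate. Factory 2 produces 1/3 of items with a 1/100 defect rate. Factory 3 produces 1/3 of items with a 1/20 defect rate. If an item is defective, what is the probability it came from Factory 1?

Using Bayes' theorem:
P(F1) = 1/3, P(D|F1) = 1/25
P(F2) = 1/3, P(D|F2) = 1/100
P(F3) = 1/3, P(D|F3) = 1/20
P(D) = P(D|F1)P(F1) + P(D|F2)P(F2) + P(D|F3)P(F3)
     = \frac{1}{30}
P(F1|D) = P(D|F1)P(F1) / P(D)
= \frac{2}{5}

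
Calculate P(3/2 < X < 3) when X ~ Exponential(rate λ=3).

P(3/2 < X < 3) = ∫_{3/2}^{3} f(x) dx
where f(x) = 3 e^{- 3 x}
= - \frac{1}{e^{9}} + e^{- \frac{9}{2}}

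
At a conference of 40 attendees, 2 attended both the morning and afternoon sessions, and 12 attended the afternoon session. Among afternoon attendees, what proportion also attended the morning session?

P(A ∩ B) = 2/40 = 1/20
P(B) = 12/40 = 3/10
P(A|B) = P(A ∩ B) / P(B) = (1/20) / (3/10) = 1/6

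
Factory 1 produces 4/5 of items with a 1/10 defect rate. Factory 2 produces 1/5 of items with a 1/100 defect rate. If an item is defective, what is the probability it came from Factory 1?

Using Bayes' theorem:
P(F1) = 4/5, P(D|F1) = 1/10
P(F2) = 1/5, P(D|F2) = 1/100
P(D) = P(D|F1)P(F1) + P(D|F2)P(F2)
     = \frac{41}{500}
P(F1|D) = P(D|F1)P(F1) / P(D)
= \frac{40}{41}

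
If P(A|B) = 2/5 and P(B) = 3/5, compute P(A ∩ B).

By definition, P(A|B) = P(A ∩ B) / P(B)
So P(A ∩ B) = P(A|B) × P(B)
= 2/5 × 3/5
= 6/25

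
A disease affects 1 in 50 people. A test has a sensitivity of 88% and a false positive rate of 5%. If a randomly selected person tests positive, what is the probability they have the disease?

Let D = the rare event, + = positive/flagged.
P(D) = 1/50
P(+|D) = 88/100 = 22/25
P(+|D') = 5/100 = 1/20
P(+) = P(+|D)P(D) + P(+|D')P(D')
     = \frac{22}{25} × \frac{1}{50} + \frac{1}{20} × \frac{49}{50}
     = \frac{333}{5000}
P(D|+) = P(+|D)P(D)/P(+) = \frac{88}{333}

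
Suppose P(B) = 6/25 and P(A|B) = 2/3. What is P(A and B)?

By definition, P(A|B) = P(A ∩ B) / P(B)
So P(A ∩ B) = P(A|B) × P(B)
= 2/3 × 6/25
= 4/25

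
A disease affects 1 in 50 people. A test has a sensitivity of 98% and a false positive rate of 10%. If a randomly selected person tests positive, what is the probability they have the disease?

Let D = the rare event, + = positive/flagged.
P(D) = 1/50
P(+|D) = 98/100 = 49/50
P(+|D') = 10/100 = 1/10
P(+) = P(+|D)P(D) + P(+|D')P(D')
     = \frac{49}{50} × \frac{1}{50} + \frac{1}{10} × \frac{49}{50}
     = \frac{147}{1250}
P(D|+) = P(+|D)P(D)/P(+) = \frac{1}{6}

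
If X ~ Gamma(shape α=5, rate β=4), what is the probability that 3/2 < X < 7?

P(3/2 < X < 7) = ∫_{3/2}^{7} f(x) dx
where f(x) = \frac{128 x^{4} e^{- 4 x}}{3}
= \frac{-89071 + 345 e^{22}}{3 e^{28}}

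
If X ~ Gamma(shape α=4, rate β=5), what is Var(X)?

For X ~ Gamma(shape α=4, rate β=5):
Var(X) = \frac{4}{25}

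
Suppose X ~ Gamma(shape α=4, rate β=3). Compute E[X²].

Using the identity E[X²] = Var(X) + (E[X])²:
E[X] = \frac{4}{3}
Var(X) = \frac{4}{9}
E[X²] = \frac{4}{9} + (\frac{4}{3})²
= \frac{20}{9}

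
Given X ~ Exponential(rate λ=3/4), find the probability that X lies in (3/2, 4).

P(3/2 < X < 4) = ∫_{3/2}^{4} f(x) dx
where f(x) = \frac{3 e^{- \frac{3 x}{4}}}{4}
= - \frac{1}{e^{3}} + e^{- \frac{9}{8}}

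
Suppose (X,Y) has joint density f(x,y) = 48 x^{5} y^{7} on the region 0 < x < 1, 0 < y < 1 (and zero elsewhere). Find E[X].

E[X] = ∫_0^1 ∫_0^1 x × f(x,y) dy dx
= ∫_0^1 ∫_0^1 x × (48 x^{5} y^{7}) dy dx
= \frac{6}{7}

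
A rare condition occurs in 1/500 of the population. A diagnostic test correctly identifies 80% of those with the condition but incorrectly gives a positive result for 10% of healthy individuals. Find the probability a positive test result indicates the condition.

Let D = the rare event, + = positive/flagged.
P(D) = 1/500
P(+|D) = 80/100 = 4/5
P(+|D') = 10/100 = 1/10
P(+) = P(+|D)P(D) + P(+|D')P(D')
     = \frac{4}{5} × \frac{1}{500} + \frac{1}{10} × \frac{499}{500}
     = \frac{507}{5000}
P(D|+) = P(+|D)P(D)/P(+) = \frac{8}{507}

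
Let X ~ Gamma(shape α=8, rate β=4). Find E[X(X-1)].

E[X(X-1)] = E[X² - X] = E[X²] - E[X]
E[X] = 2
E[X²] = Var(X) + (E[X])² = \frac{1}{2} + (2)² = \frac{9}{2}
E[X(X-1)] = \frac{9}{2} - 2 = \frac{5}{2}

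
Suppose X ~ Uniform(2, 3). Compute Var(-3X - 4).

For X ~ Uniform(2, 3):
Var(X) = \frac{1}{12}
Var(-3X - 4) = (-3)² × Var(X) = 9 × \frac{1}{12} = \frac{3}{4}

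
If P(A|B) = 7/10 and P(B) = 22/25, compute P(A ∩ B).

By definition, P(A|B) = P(A ∩ B) / P(B)
So P(A ∩ B) = P(A|B) × P(B)
= 7/10 × 22/25
= 77/125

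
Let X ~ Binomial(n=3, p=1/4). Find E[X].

For X ~ Binomial(n=3, p=1/4), the expected value is:
E[X] = \frac{3}{4}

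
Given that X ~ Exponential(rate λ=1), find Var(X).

For X ~ Exponential(rate λ=1):
Var(X) = 1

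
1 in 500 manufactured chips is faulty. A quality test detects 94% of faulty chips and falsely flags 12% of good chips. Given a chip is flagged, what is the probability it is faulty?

Let D = the rare event, + = positive/flagged.
P(D) = 1/500
P(+|D) = 94/100 = 47/50
P(+|D') = 12/100 = 3/25
P(+) = P(+|D)P(D) + P(+|D')P(D')
     = \frac{47}{50} × \frac{1}{500} + \frac{3}{25} × \frac{499}{500}
     = \frac{3041}{25000}
P(D|+) = P(+|D)P(D)/P(+) = \frac{47}{3041}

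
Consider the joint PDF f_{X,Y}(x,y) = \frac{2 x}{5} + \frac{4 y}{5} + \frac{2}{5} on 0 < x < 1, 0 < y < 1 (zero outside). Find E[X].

E[X] = ∫_0^1 ∫_0^1 x × f(x,y) dy dx
= ∫_0^1 ∫_0^1 x × (\frac{2 x}{5} + \frac{4 y}{5} + \frac{2}{5}) dy dx
= \frac{8}{15}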